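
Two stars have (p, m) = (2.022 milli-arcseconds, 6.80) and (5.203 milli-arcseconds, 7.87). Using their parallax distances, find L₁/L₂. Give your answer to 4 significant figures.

L₁/L₂ = 17.74

d₁ = 1/p₁ = 1/0.002022″ = 494.56 pc; d₂ = 1/p₂ = 1/0.005203″ = 192.2 pc.
M₁ = m₁ − 5 log₁₀ d₁ + 5 = 6.80 − 13.4711 + 5 = -1.6711.
M₂ = 7.87 − 11.4188 + 5 = 1.4512.
L₁/L₂ = 10^(0.4(M₂ − M₁)) = 10^(0.4 × 3.1223) = 10^1.24892 = 17.739.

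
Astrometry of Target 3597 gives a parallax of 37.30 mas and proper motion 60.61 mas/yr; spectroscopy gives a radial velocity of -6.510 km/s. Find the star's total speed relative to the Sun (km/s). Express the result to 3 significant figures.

10.1 km/s

d = 1/p = 1/0.03730″ = 26.81 pc.
μ = 60.61 mas/yr = 0.06061 ″/yr.
v_t = 4.740 μ d = 4.740 × 0.06061 × 26.81 = 7.7023 km/s.
v = √(v_r² + v_t²) = √((-6.510)² + 7.7023²) = √101.706 = 10.085 km/s.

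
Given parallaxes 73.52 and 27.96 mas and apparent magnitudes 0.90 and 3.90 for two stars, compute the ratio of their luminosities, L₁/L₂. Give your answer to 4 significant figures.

L₁/L₂ = 2.292

d₁ = 1/p₁ = 1/0.07352″ = 13.602 pc; d₂ = 1/p₂ = 1/0.02796″ = 35.765 pc.
M₁ = m₁ − 5 log₁₀ d₁ + 5 = 0.90 − 5.6680 + 5 = 0.2320.
M₂ = 3.90 − 7.7673 + 5 = 1.1327.
L₁/L₂ = 10^(0.4(M₂ − M₁)) = 10^(0.4 × 0.9007) = 10^0.36028 = 2.2923.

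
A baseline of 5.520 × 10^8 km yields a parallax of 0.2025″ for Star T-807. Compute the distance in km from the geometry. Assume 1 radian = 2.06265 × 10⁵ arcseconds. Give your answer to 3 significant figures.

θ = 0.2025″ = 0.2025/206265 = 9.8175 × 10^-7 rad.
d = B/θ = (5.520 × 10^8) / (9.8175 × 10^-7) = 5.6226 × 10^14 km.

5.62 × 10^14 km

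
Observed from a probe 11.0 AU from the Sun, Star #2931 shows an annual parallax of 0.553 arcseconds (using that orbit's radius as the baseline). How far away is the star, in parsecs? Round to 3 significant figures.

19.9 pc

With baseline B (in AU) and parallax p (in arcsec), d = B/p parsecs.
d = 11.0 / 0.553 = 19.892 pc.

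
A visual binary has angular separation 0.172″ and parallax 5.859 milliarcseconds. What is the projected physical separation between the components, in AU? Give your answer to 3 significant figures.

29.4 AU

d = 1/p = 1/0.005859″ = 170.68 pc.
At distance d (pc), an angle of θ arcsec spans θ·d AU: s = 0.172 × 170.68 = 29.357 AU.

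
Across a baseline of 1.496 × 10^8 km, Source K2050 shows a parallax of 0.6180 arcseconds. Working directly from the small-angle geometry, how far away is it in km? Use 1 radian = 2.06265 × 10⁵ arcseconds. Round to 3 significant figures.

4.99 × 10^13 km

θ = 0.6180″ = 0.6180/206265 = 2.9961 × 10^-6 rad.
d = B/θ = (1.496 × 10^8) / (2.9961 × 10^-6) = 4.9932 × 10^13 km.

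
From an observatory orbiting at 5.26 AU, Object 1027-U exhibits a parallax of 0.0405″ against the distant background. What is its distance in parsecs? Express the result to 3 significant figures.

130 pc

With baseline B (in AU) and parallax p (in arcsec), d = B/p parsecs.
d = 5.26 / 0.0405 = 129.88 pc.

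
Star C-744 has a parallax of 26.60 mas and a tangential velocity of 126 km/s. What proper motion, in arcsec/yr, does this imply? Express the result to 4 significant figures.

d = 1/p = 1/0.02660″ = 37.594 pc.
μ = v_t / (4.74 d) = 126 / (4.74 × 37.594) = 126 / 178.2 = 0.70707 ″/yr.

0.7071 arcsec/yr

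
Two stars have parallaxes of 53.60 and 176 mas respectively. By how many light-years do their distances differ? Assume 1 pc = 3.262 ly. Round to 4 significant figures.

d_A = 1/0.05360″ = 18.657 pc; d_B = 1/0.1760″ = 5.6818 pc.
|d_B − d_A| = |5.6818 − 18.657| = 12.975 pc = 12.975 × 3.262 ly = 42.324 ly.

42.32 ly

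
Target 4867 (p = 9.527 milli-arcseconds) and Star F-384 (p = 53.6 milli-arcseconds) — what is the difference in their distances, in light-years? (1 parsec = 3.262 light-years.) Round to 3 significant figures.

282 ly

d_A = 1/0.009527″ = 104.96 pc; d_B = 1/0.05360″ = 18.657 pc.
|d_B − d_A| = |18.657 − 104.96| = 86.303 pc = 86.303 × 3.262 ly = 281.52 ly.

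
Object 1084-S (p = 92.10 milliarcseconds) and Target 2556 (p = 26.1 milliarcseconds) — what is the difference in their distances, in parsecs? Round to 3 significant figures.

d_A = 1/0.09210″ = 10.858 pc; d_B = 1/0.02610″ = 38.314 pc.
|d_B − d_A| = |38.314 − 10.858| = 27.456 pc.

27.5 pc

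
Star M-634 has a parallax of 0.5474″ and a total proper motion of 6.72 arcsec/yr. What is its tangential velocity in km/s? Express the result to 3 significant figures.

58.2 km/s

d = 1/p = 1/0.5474″ = 1.8268 pc.
v_t = 4.74 × μ × d = 4.74 × 6.72 × 1.8268 = 58.189 km/s.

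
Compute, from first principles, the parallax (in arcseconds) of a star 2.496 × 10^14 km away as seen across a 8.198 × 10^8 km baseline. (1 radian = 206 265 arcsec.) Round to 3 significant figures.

θ ≈ B/d = (8.198 × 10^8) / (2.496 × 10^14) = 3.2845 × 10^-6 rad.
In arcseconds: 3.2845 × 10^-6 × 206265 = 0.67748″.

0.677 arcsec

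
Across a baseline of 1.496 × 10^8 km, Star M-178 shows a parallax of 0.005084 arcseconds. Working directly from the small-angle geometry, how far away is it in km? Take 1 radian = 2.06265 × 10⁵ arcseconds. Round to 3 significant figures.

θ = 0.005084″ = 0.005084/206265 = 2.4648 × 10^-8 rad.
d = B/θ = (1.496 × 10^8) / (2.4648 × 10^-8) = 6.0695 × 10^15 km.

6.07 × 10^15 km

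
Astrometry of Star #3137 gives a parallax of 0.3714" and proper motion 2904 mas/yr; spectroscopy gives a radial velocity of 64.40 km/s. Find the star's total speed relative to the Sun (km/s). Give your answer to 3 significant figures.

d = 1/p = 1/0.3714″ = 2.6925 pc.
μ = 2904 mas/yr = 2.904 ″/yr.
v_t = 4.740 μ d = 4.740 × 2.904 × 2.6925 = 37.062 km/s.
v = √(v_r² + v_t²) = √(64.40² + 37.062²) = √5520.95 = 74.303 km/s.

74.3 km/s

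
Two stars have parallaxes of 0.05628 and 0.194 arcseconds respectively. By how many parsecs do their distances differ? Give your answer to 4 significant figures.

12.61 pc

d_A = 1/0.05628″ = 17.768 pc; d_B = 1/0.1940″ = 5.1546 pc.
|d_B − d_A| = |5.1546 − 17.768| = 12.613 pc.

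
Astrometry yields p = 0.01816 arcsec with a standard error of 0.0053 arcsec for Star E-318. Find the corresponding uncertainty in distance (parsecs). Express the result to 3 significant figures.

d = 1/p, so σ_d = σ_p / p².
σ_d = 0.00530 / (0.01816)² = 0.00530 / 0.00032979 = 16.071 pc.

16.1 pc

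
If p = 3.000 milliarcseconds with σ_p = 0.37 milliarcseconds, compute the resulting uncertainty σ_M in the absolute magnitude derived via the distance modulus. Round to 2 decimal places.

σ_M = 0.27 mag

M = m − 5 log₁₀ d + 5 = m + 5 log₁₀ p + 5, so ∂M/∂p = 5/(p ln 10).
σ_M = (5/ln 10) · (σ_p/p) = 2.1715 × 0.37/3.000 = 2.1715 × 0.12333 = 0.26781.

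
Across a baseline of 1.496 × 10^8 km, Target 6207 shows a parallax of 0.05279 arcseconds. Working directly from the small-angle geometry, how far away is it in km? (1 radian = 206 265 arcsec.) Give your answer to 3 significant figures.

5.85 × 10^14 km

θ = 0.05279″ = 0.05279/206265 = 2.5593 × 10^-7 rad.
d = B/θ = (1.496 × 10^8) / (2.5593 × 10^-7) = 5.8453 × 10^14 km.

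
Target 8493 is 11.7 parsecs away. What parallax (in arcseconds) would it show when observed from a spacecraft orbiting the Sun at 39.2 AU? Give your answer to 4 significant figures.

p (arcsec) = B (AU) / d (pc).
p = 39.2 / 11.7 = 3.3504 arcsec.

3.350 arcsec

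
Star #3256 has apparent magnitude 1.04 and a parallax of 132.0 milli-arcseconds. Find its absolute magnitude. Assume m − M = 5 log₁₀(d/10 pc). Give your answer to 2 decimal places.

d = 1/p = 1/0.1320″ = 7.5758 pc.
m − M = 5 log₁₀(7.5758) − 5 = 4.3971 − 5 = -0.6029.
M = m − (m − M) = 1.04 − (-0.6029) = 1.64.

M = 1.64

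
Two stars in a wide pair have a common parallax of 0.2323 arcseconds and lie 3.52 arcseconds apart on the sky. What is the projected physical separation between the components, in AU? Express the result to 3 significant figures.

15.2 AU

d = 1/p = 1/0.2323″ = 4.3048 pc.
At distance d (pc), an angle of θ arcsec spans θ·d AU: s = 3.52 × 4.3048 = 15.153 AU.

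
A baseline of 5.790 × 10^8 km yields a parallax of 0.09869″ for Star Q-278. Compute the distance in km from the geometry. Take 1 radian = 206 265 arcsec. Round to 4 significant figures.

1.210 × 10^15 km

θ = 0.09869″ = 0.09869/206265 = 4.7846 × 10^-7 rad.
d = B/θ = (5.790 × 10^8) / (4.7846 × 10^-7) = 1.2101 × 10^15 km.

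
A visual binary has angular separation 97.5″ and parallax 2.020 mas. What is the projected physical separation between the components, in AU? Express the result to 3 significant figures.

48300 AU

d = 1/p = 1/0.002020″ = 495.05 pc.
At distance d (pc), an angle of θ arcsec spans θ·d AU: s = 97.5 × 495.05 = 48267 AU.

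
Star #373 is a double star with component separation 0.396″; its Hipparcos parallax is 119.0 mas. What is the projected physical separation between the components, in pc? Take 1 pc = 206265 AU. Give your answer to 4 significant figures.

1.613 × 10^-5 pc

d = 1/p = 1/0.1190″ = 8.4034 pc.
At distance d (pc), an angle of θ arcsec spans θ·d AU: s = 0.396 × 8.4034 = 3.3277 AU.
= 3.3277 / 206265 = 1.6133 × 10^-5 pc.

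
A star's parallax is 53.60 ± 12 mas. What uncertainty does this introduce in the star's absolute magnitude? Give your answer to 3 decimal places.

M = m − 5 log₁₀ d + 5 = m + 5 log₁₀ p + 5, so ∂M/∂p = 5/(p ln 10).
σ_M = (5/ln 10) · (σ_p/p) = 2.1715 × 12/53.60 = 2.1715 × 0.22388 = 0.48616.

σ_M = 0.486 mag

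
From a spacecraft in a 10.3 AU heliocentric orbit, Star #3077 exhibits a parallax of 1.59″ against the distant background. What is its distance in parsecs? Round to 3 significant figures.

6.48 pc

With baseline B (in AU) and parallax p (in arcsec), d = B/p parsecs.
d = 10.3 / 1.59 = 6.478 pc.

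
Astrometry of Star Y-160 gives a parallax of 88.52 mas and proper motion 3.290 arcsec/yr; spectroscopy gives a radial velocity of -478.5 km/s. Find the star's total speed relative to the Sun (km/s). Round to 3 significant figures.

d = 1/p = 1/0.08852″ = 11.297 pc.
v_t = 4.740 μ d = 4.740 × 3.290 × 11.297 = 176.17 km/s.
v = √(v_r² + v_t²) = √((-478.5)² + 176.17²) = √259998 = 509.9 km/s.

510 km/s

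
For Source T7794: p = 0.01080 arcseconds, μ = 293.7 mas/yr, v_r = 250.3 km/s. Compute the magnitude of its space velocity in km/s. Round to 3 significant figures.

d = 1/p = 1/0.01080″ = 92.593 pc.
μ = 293.7 mas/yr = 0.2937 ″/yr.
v_t = 4.740 μ d = 4.740 × 0.2937 × 92.593 = 128.9 km/s.
v = √(v_r² + v_t²) = √(250.3² + 128.9²) = √79265.3 = 281.54 km/s.

282 km/s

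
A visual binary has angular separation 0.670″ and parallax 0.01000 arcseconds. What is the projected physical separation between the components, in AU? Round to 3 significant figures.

67.0 AU

d = 1/p = 1/0.01000″ = 100 pc.
At distance d (pc), an angle of θ arcsec spans θ·d AU: s = 0.670 × 100 = 67 AU.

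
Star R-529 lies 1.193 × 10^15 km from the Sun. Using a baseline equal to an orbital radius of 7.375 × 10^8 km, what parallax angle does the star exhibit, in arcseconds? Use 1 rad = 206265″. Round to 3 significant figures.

θ ≈ B/d = (7.375 × 10^8) / (1.193 × 10^15) = 6.1819 × 10^-7 rad.
In arcseconds: 6.1819 × 10^-7 × 206265 = 0.12751″.

0.128 arcsec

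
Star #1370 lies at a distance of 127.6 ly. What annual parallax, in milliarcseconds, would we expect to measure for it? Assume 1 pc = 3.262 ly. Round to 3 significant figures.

25.6 mas

d = 127.6 ly ÷ 3.262 = 39.117 pc.
p = 1/d = 1/39.117 = 0.025564 arcsec.
= 0.025564 × 1000 = 25.564 mas.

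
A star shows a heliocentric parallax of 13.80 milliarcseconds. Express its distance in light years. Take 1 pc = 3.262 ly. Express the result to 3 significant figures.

236 light years

p = 13.80 milliarcseconds = 0.01380 arcsec.
d = 1/p = 1/0.01380 = 72.464 pc.
In light-years: 72.464 × 3.262 = 236.38 ly.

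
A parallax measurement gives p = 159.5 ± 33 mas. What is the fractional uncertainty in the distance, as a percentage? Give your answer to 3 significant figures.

20.7%

For d = 1/p, |σ_d/d| = |σ_p/p|.
σ_p/p = 33 / 159.5 = 0.2069 = 20.69%.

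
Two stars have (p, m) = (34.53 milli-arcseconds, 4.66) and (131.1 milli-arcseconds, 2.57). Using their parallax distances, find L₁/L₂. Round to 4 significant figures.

L₁/L₂ = 2.103

d₁ = 1/p₁ = 1/0.03453″ = 28.96 pc; d₂ = 1/p₂ = 1/0.1311″ = 7.6278 pc.
M₁ = m₁ − 5 log₁₀ d₁ + 5 = 4.66 − 7.3090 + 5 = 2.3510.
M₂ = 2.57 − 4.4120 + 5 = 3.1580.
L₁/L₂ = 10^(0.4(M₂ − M₁)) = 10^(0.4 × 0.8070) = 10^0.32280 = 2.1028.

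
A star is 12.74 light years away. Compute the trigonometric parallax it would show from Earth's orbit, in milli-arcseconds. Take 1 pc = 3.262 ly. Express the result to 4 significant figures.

d = 12.74 ly ÷ 3.262 = 3.9056 pc.
p = 1/d = 1/3.9056 = 0.25604 arcsec.
= 0.25604 × 1000 = 256.04 mas.

256.0 mas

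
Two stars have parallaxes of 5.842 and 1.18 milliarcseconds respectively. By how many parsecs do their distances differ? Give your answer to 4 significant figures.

676.3 pc

d_A = 1/0.005842″ = 171.17 pc; d_B = 1/0.001180″ = 847.46 pc.
|d_B − d_A| = |847.46 − 171.17| = 676.29 pc.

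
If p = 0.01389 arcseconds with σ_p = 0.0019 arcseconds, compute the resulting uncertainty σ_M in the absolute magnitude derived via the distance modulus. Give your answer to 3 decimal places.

σ_M = 0.297 mag

M = m − 5 log₁₀ d + 5 = m + 5 log₁₀ p + 5, so ∂M/∂p = 5/(p ln 10).
σ_M = (5/ln 10) · (σ_p/p) = 2.1715 × 0.0019/0.01389 = 2.1715 × 0.13679 = 0.29704.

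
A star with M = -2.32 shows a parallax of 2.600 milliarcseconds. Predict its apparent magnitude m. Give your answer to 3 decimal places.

m = 5.605

d = 1/p = 1/0.002600″ = 384.62 pc.
m − M = 5 log₁₀ d − 5 = 5 log₁₀(384.62) − 5 = 12.9252 − 5 = 7.9252.
m = M + (m − M) = -2.32 + 7.9252 = 5.605.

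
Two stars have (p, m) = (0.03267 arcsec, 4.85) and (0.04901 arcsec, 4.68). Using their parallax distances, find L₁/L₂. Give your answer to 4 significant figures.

d₁ = 1/p₁ = 1/0.03267″ = 30.609 pc; d₂ = 1/p₂ = 1/0.04901″ = 20.404 pc.
M₁ = m₁ − 5 log₁₀ d₁ + 5 = 4.85 − 7.4292 + 5 = 2.4208.
M₂ = 4.68 − 6.5486 + 5 = 3.1314.
L₁/L₂ = 10^(0.4(M₂ − M₁)) = 10^(0.4 × 0.7106) = 10^0.28424 = 1.9242.

L₁/L₂ = 1.924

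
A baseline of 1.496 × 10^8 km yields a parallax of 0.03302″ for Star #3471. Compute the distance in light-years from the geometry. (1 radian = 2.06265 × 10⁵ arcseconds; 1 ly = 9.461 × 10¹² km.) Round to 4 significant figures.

98.77 ly

θ = 0.03302″ = 0.03302/206265 = 1.6009 × 10^-7 rad.
d = B/θ = (1.496 × 10^8) / (1.6009 × 10^-7) = 9.3447 × 10^14 km = (9.3447 × 10^14) / (9.461 × 10^12) ly = 98.771 ly.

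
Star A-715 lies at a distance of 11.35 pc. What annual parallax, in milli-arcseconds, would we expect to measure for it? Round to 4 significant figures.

p = 1/d = 1/11.35 = 0.088106 arcsec.
= 0.088106 × 1000 = 88.106 mas.

88.11 mas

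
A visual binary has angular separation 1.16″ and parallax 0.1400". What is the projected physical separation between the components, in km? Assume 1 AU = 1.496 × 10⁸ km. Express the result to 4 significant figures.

1.240 × 10^9 km

d = 1/p = 1/0.1400″ = 7.1429 pc.
At distance d (pc), an angle of θ arcsec spans θ·d AU: s = 1.16 × 7.1429 = 8.2858 AU.
= 8.2858 × 1.496 × 10⁸ km = 1.2396 × 10^9 km.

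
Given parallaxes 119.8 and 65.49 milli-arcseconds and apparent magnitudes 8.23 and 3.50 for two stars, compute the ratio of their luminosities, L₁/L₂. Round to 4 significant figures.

d₁ = 1/p₁ = 1/0.1198″ = 8.3472 pc; d₂ = 1/p₂ = 1/0.06549″ = 15.27 pc.
M₁ = m₁ − 5 log₁₀ d₁ + 5 = 8.23 − 4.6077 + 5 = 8.6223.
M₂ = 3.50 − 5.9192 + 5 = 2.5808.
L₁/L₂ = 10^(0.4(M₂ − M₁)) = 10^(0.4 × (-6.0415)) = 10^(-2.41660) = 0.0038318.

L₁/L₂ = 0.003832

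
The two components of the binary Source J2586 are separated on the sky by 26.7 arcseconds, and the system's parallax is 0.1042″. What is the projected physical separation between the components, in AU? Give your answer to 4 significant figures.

256.2 AU

d = 1/p = 1/0.1042″ = 9.5969 pc.
At distance d (pc), an angle of θ arcsec spans θ·d AU: s = 26.7 × 9.5969 = 256.24 AU.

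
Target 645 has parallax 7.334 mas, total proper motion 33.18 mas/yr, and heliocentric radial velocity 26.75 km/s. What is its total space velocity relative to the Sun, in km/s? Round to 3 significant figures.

34.3 km/s

d = 1/p = 1/0.007334″ = 136.35 pc.
μ = 33.18 mas/yr = 0.03318 ″/yr.
v_t = 4.740 μ d = 4.740 × 0.03318 × 136.35 = 21.444 km/s.
v = √(v_r² + v_t²) = √(26.75² + 21.444²) = √1175.41 = 34.284 km/s.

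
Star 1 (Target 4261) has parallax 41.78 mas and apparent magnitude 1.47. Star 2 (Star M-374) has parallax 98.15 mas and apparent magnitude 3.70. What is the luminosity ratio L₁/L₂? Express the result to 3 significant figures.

L₁/L₂ = 43.0

d₁ = 1/p₁ = 1/0.04178″ = 23.935 pc; d₂ = 1/p₂ = 1/0.09815″ = 10.188 pc.
M₁ = m₁ − 5 log₁₀ d₁ + 5 = 1.47 − 6.8952 + 5 = -0.4252.
M₂ = 3.70 − 5.0404 + 5 = 3.6596.
L₁/L₂ = 10^(0.4(M₂ − M₁)) = 10^(0.4 × 4.0848) = 10^1.63392 = 43.045.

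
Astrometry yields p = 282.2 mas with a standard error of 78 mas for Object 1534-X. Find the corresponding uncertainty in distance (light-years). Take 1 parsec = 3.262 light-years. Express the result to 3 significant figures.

3.19 ly

d = 1/p, so σ_d = σ_p / p².
σ_d = 0.0780 / (0.2822)² = 0.0780 / 0.079637 = 0.97944 pc = 0.97944 × 3.262 ly = 3.1949 ly.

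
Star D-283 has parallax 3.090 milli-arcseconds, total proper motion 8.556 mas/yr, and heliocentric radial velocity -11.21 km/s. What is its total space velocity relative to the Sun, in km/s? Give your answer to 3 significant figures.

d = 1/p = 1/0.003090″ = 323.62 pc.
μ = 8.556 mas/yr = 0.008556 ″/yr.
v_t = 4.740 μ d = 4.740 × 0.008556 × 323.62 = 13.125 km/s.
v = √(v_r² + v_t²) = √((-11.21)² + 13.125²) = √297.93 = 17.261 km/s.

17.3 km/s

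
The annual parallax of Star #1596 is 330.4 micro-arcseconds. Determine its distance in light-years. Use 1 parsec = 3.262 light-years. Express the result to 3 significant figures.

p = 330.4 micro-arcseconds = 0.0003304 arcsec.
d = 1/p = 1/0.0003304 = 3026.6 pc.
In light-years: 3026.6 × 3.262 = 9872.8 ly.

9870 light years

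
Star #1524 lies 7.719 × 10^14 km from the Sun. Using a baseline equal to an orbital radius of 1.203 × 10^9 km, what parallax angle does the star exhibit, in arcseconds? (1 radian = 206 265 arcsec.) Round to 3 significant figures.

0.321 arcsec

θ ≈ B/d = (1.203 × 10^9) / (7.719 × 10^14) = 1.5585 × 10^-6 rad.
In arcseconds: 1.5585 × 10^-6 × 206265 = 0.32146″.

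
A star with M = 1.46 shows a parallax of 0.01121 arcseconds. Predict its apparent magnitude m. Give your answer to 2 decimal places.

d = 1/p = 1/0.01121″ = 89.206 pc.
m − M = 5 log₁₀ d − 5 = 5 log₁₀(89.206) − 5 = 9.7520 − 5 = 4.7520.
m = M + (m − M) = 1.46 + 4.7520 = 6.21.

m = 6.21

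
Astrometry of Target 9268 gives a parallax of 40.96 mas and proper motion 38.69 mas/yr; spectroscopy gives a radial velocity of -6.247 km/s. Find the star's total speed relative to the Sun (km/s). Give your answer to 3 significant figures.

d = 1/p = 1/0.04096″ = 24.414 pc.
μ = 38.69 mas/yr = 0.03869 ″/yr.
v_t = 4.740 μ d = 4.740 × 0.03869 × 24.414 = 4.4773 km/s.
v = √(v_r² + v_t²) = √((-6.247)² + 4.4773²) = √59.0712 = 7.6858 km/s.

7.69 km/s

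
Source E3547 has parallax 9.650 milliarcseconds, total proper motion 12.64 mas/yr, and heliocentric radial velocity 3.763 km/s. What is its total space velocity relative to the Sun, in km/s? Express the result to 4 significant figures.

7.260 km/s

d = 1/p = 1/0.009650″ = 103.63 pc.
μ = 12.64 mas/yr = 0.01264 ″/yr.
v_t = 4.740 μ d = 4.740 × 0.01264 × 103.63 = 6.2088 km/s.
v = √(v_r² + v_t²) = √(3.763² + 6.2088²) = √52.7094 = 7.2601 km/s.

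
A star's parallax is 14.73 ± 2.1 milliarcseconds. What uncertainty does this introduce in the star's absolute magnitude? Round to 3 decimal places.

σ_M = 0.310 mag

M = m − 5 log₁₀ d + 5 = m + 5 log₁₀ p + 5, so ∂M/∂p = 5/(p ln 10).
σ_M = (5/ln 10) · (σ_p/p) = 2.1715 × 2.1/14.73 = 2.1715 × 0.14257 = 0.30959.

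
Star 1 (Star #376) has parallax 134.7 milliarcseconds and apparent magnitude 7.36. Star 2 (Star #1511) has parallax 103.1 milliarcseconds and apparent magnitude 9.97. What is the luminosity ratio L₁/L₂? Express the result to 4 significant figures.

d₁ = 1/p₁ = 1/0.1347″ = 7.4239 pc; d₂ = 1/p₂ = 1/0.1031″ = 9.6993 pc.
M₁ = m₁ − 5 log₁₀ d₁ + 5 = 7.36 − 4.3532 + 5 = 8.0068.
M₂ = 9.97 − 4.9337 + 5 = 10.0363.
L₁/L₂ = 10^(0.4(M₂ − M₁)) = 10^(0.4 × 2.0295) = 10^0.81180 = 6.4834.

L₁/L₂ = 6.483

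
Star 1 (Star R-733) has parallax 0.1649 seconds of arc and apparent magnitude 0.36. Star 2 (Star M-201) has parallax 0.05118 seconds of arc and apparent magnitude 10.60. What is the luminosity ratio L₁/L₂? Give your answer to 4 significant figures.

d₁ = 1/p₁ = 1/0.1649″ = 6.0643 pc; d₂ = 1/p₂ = 1/0.05118″ = 19.539 pc.
M₁ = m₁ − 5 log₁₀ d₁ + 5 = 0.36 − 3.9139 + 5 = 1.4461.
M₂ = 10.60 − 6.4545 + 5 = 9.1455.
L₁/L₂ = 10^(0.4(M₂ − M₁)) = 10^(0.4 × 7.6994) = 10^3.07976 = 1201.6.

L₁/L₂ = 1202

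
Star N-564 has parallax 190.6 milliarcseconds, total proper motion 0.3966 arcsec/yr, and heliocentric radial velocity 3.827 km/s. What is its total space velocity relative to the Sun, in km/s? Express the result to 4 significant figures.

d = 1/p = 1/0.1906″ = 5.2466 pc.
v_t = 4.740 μ d = 4.740 × 0.3966 × 5.2466 = 9.863 km/s.
v = √(v_r² + v_t²) = √(3.827² + 9.863²) = √111.925 = 10.579 km/s.

10.58 km/s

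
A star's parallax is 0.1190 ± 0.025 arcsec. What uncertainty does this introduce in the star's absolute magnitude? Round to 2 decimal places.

M = m − 5 log₁₀ d + 5 = m + 5 log₁₀ p + 5, so ∂M/∂p = 5/(p ln 10).
σ_M = (5/ln 10) · (σ_p/p) = 2.1715 × 0.025/0.1190 = 2.1715 × 0.21008 = 0.45619.

σ_M = 0.46 mag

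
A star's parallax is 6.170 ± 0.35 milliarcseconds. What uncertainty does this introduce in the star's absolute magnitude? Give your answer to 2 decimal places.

σ_M = 0.12 mag

M = m − 5 log₁₀ d + 5 = m + 5 log₁₀ p + 5, so ∂M/∂p = 5/(p ln 10).
σ_M = (5/ln 10) · (σ_p/p) = 2.1715 × 0.35/6.170 = 2.1715 × 0.056726 = 0.12318.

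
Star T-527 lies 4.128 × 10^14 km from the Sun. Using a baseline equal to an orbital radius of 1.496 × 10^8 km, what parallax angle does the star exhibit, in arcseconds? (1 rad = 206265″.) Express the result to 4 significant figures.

0.07475 arcsec

θ ≈ B/d = (1.496 × 10^8) / (4.128 × 10^14) = 3.6240 × 10^-7 rad.
In arcseconds: 3.6240 × 10^-7 × 206265 = 0.07475″.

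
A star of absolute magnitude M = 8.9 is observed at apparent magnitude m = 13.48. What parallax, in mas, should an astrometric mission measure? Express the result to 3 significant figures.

12.1 mas

m − M = 13.48 − 8.9 = 4.58.
d = 10^((m−M)/5 + 1) = 10^1.916 = 82.414 pc.
p = 1/d = 1/82.414 = 0.012134 arcsec = 12.134 mas.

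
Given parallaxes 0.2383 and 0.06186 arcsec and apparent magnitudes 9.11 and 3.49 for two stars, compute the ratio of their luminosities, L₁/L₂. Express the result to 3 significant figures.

L₁/L₂ = 0.000381

d₁ = 1/p₁ = 1/0.2383″ = 4.1964 pc; d₂ = 1/p₂ = 1/0.06186″ = 16.166 pc.
M₁ = m₁ − 5 log₁₀ d₁ + 5 = 9.11 − 3.1144 + 5 = 10.9956.
M₂ = 3.49 − 6.0430 + 5 = 2.4470.
L₁/L₂ = 10^(0.4(M₂ − M₁)) = 10^(0.4 × (-8.5486)) = 10^(-3.41944) = 0.00038068.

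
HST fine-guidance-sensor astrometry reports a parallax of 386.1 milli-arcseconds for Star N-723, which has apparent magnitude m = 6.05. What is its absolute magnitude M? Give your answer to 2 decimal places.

d = 1/p = 1/0.3861″ = 2.59 pc.
m − M = 5 log₁₀(2.59) − 5 = 2.0665 − 5 = -2.9335.
M = m − (m − M) = 6.05 − (-2.9335) = 8.98.

M = 8.98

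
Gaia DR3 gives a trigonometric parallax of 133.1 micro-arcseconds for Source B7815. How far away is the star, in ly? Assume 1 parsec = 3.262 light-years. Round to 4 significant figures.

p = 133.1 micro-arcseconds = 0.0001331 arcsec.
d = 1/p = 1/0.0001331 = 7513.1 pc.
In light-years: 7513.1 × 3.262 = 24508 ly.

24510 ly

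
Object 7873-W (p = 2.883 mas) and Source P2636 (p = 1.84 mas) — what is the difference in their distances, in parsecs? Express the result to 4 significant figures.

d_A = 1/0.002883″ = 346.86 pc; d_B = 1/0.001840″ = 543.48 pc.
|d_B − d_A| = |543.48 − 346.86| = 196.62 pc.

196.6 pc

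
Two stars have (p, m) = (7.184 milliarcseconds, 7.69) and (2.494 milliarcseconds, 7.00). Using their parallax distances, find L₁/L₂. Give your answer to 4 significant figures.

L₁/L₂ = 0.06384

d₁ = 1/p₁ = 1/0.007184″ = 139.2 pc; d₂ = 1/p₂ = 1/0.002494″ = 400.96 pc.
M₁ = m₁ − 5 log₁₀ d₁ + 5 = 7.69 − 10.7182 + 5 = 1.9718.
M₂ = 7.00 − 13.0155 + 5 = -1.0155.
L₁/L₂ = 10^(0.4(M₂ − M₁)) = 10^(0.4 × (-2.9873)) = 10^(-1.19492) = 0.063838.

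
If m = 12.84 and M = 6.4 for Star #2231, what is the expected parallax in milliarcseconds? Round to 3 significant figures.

5.15 mas

m − M = 12.84 − 6.4 = 6.44.
d = 10^((m−M)/5 + 1) = 10^2.288 = 194.09 pc.
p = 1/d = 1/194.09 = 0.0051522 arcsec = 5.1522 mas.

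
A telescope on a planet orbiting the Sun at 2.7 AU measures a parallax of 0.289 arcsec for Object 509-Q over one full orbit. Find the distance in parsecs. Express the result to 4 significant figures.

9.343 pc

With baseline B (in AU) and parallax p (in arcsec), d = B/p parsecs.
d = 2.7 / 0.289 = 9.3426 pc.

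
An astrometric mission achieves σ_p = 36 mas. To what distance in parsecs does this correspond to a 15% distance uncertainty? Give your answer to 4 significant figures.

σ_d/d = σ_p/p, so the condition is σ_p/p ≤ 0.15, i.e. p ≥ σ_p/0.15.
p_min = 36/0.15 = 240 mas = 0.24 arcsec.
d_max = 1/p_min = 1/0.24 = 4.1667 pc.

4.167 pc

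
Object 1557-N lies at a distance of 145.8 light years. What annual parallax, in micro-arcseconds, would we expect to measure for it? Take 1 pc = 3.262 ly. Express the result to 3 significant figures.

22400 μas

d = 145.8 ly ÷ 3.262 = 44.697 pc.
p = 1/d = 1/44.697 = 0.022373 arcsec.
= 0.022373 × 10⁶ = 22373 μas.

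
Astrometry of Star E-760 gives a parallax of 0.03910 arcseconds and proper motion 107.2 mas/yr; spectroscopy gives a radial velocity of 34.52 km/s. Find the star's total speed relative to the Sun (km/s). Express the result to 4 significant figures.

36.89 km/s

d = 1/p = 1/0.03910″ = 25.575 pc.
μ = 107.2 mas/yr = 0.1072 ″/yr.
v_t = 4.740 μ d = 4.740 × 0.1072 × 25.575 = 12.995 km/s.
v = √(v_r² + v_t²) = √(34.52² + 12.995²) = √1360.5 = 36.885 km/s.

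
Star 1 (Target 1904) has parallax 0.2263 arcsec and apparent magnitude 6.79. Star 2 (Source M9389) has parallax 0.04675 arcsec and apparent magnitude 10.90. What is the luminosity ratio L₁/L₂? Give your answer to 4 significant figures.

L₁/L₂ = 1.880

d₁ = 1/p₁ = 1/0.2263″ = 4.4189 pc; d₂ = 1/p₂ = 1/0.04675″ = 21.39 pc.
M₁ = m₁ − 5 log₁₀ d₁ + 5 = 6.79 − 3.2266 + 5 = 8.5634.
M₂ = 10.90 − 6.6511 + 5 = 9.2489.
L₁/L₂ = 10^(0.4(M₂ − M₁)) = 10^(0.4 × 0.6855) = 10^0.27420 = 1.8802.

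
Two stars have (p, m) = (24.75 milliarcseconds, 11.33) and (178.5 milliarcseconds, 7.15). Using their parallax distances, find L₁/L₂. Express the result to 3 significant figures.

d₁ = 1/p₁ = 1/0.02475″ = 40.404 pc; d₂ = 1/p₂ = 1/0.1785″ = 5.6022 pc.
M₁ = m₁ − 5 log₁₀ d₁ + 5 = 11.33 − 8.0321 + 5 = 8.2979.
M₂ = 7.15 − 3.7418 + 5 = 8.4082.
L₁/L₂ = 10^(0.4(M₂ − M₁)) = 10^(0.4 × 0.1103) = 10^0.04412 = 1.1069.

L₁/L₂ = 1.11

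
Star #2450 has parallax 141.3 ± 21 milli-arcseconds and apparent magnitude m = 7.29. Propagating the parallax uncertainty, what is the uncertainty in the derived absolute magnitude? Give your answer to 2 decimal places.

M = m − 5 log₁₀ d + 5 = m + 5 log₁₀ p + 5, so ∂M/∂p = 5/(p ln 10).
σ_M = (5/ln 10) · (σ_p/p) = 2.1715 × 21/141.3 = 2.1715 × 0.14862 = 0.32273.

σ_M = 0.32 mag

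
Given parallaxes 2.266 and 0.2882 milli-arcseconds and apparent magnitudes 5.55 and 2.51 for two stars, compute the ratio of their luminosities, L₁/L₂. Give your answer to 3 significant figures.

d₁ = 1/p₁ = 1/0.002266″ = 441.31 pc; d₂ = 1/p₂ = 1/0.0002882″ = 3469.8 pc.
M₁ = m₁ − 5 log₁₀ d₁ + 5 = 5.55 − 13.2237 + 5 = -2.6737.
M₂ = 2.51 − 17.7015 + 5 = -10.1915.
L₁/L₂ = 10^(0.4(M₂ − M₁)) = 10^(0.4 × (-7.5178)) = 10^(-3.00712) = 0.00098374.

L₁/L₂ = 0.000984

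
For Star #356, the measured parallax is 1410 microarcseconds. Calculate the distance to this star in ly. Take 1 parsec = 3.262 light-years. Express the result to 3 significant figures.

2310 ly

p = 1410 microarcseconds = 0.001410 arcsec.
d = 1/p = 1/0.001410 = 709.22 pc.
In light-years: 709.22 × 3.262 = 2313.5 ly.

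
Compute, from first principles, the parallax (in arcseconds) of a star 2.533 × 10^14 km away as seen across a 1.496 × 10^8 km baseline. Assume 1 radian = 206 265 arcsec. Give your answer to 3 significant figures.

θ ≈ B/d = (1.496 × 10^8) / (2.533 × 10^14) = 5.9060 × 10^-7 rad.
In arcseconds: 5.9060 × 10^-7 × 206265 = 0.12182″.

0.122 arcsec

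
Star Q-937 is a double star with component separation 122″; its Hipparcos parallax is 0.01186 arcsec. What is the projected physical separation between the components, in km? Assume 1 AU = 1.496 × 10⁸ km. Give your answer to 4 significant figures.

1.539 × 10^12 km

d = 1/p = 1/0.01186″ = 84.317 pc.
At distance d (pc), an angle of θ arcsec spans θ·d AU: s = 122 × 84.317 = 10287 AU.
= 10287 × 1.496 × 10⁸ km = 1.5389 × 10^12 km.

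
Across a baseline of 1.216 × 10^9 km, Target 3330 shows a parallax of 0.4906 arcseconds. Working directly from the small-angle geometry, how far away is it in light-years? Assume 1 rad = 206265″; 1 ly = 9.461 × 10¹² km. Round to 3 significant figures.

θ = 0.4906″ = 0.4906/206265 = 2.3785 × 10^-6 rad.
d = B/θ = (1.216 × 10^9) / (2.3785 × 10^-6) = 5.1125 × 10^14 km = (5.1125 × 10^14) / (9.461 × 10^12) ly = 54.038 ly.

54.0 ly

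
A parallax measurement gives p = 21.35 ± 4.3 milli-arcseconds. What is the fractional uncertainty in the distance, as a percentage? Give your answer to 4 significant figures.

For d = 1/p, |σ_d/d| = |σ_p/p|.
σ_p/p = 4.3 / 21.35 = 0.20141 = 20.141%.

20.14%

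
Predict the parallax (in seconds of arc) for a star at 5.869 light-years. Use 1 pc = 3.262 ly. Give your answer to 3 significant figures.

d = 5.869 ly ÷ 3.262 = 1.7992 pc.
p = 1/d = 1/1.7992 = 0.5558 arcsec.

0.556 arcsec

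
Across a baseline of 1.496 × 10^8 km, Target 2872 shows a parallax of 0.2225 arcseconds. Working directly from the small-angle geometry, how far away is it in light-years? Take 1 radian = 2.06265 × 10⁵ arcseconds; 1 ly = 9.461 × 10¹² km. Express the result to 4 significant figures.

θ = 0.2225″ = 0.2225/206265 = 1.0787 × 10^-6 rad.
d = B/θ = (1.496 × 10^8) / (1.0787 × 10^-6) = 1.3869 × 10^14 km = (1.3869 × 10^14) / (9.461 × 10^12) ly = 14.659 ly.

14.66 ly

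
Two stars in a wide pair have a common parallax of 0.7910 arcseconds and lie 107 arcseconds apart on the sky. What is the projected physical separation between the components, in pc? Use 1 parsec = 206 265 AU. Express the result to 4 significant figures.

d = 1/p = 1/0.7910″ = 1.2642 pc.
At distance d (pc), an angle of θ arcsec spans θ·d AU: s = 107 × 1.2642 = 135.27 AU.
= 135.27 / 206265 = 0.00065581 pc.

0.0006558 pc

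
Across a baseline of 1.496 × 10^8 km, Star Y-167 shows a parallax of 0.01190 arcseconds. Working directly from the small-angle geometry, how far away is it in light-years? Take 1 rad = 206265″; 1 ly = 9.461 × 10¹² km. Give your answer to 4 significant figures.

θ = 0.01190″ = 0.01190/206265 = 5.7693 × 10^-8 rad.
d = B/θ = (1.496 × 10^8) / (5.7693 × 10^-8) = 2.5930 × 10^15 km = (2.5930 × 10^15) / (9.461 × 10^12) ly = 274.07 ly.

274.1 ly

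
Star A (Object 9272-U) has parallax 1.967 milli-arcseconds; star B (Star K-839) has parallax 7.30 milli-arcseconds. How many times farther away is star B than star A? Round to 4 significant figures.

0.2695

Since d = 1/p, d_B/d_A = p_A/p_B.
= 1.967 / 7.30 = 0.26945.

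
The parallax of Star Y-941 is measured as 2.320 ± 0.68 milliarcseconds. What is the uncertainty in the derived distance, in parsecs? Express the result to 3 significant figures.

126 pc

d = 1/p, so σ_d = σ_p / p².
σ_d = 0.000680 / (0.002320)² = 0.000680 / 0.0000053824 = 126.34 pc.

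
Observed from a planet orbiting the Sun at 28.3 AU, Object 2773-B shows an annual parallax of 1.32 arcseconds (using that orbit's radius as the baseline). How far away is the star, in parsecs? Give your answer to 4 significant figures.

With baseline B (in AU) and parallax p (in arcsec), d = B/p parsecs.
d = 28.3 / 1.32 = 21.439 pc.

21.44 pc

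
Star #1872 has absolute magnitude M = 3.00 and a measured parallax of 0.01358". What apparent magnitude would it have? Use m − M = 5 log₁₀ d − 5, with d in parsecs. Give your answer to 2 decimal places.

m = 7.34

d = 1/p = 1/0.01358″ = 73.638 pc.
m − M = 5 log₁₀ d − 5 = 5 log₁₀(73.638) − 5 = 9.3355 − 5 = 4.3355.
m = M + (m − M) = 3.00 + 4.3355 = 7.34.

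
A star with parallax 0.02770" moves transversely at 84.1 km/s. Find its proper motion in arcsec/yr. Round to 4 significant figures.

d = 1/p = 1/0.02770″ = 36.101 pc.
μ = v_t / (4.74 d) = 84.1 / (4.74 × 36.101) = 84.1 / 171.12 = 0.49147 ″/yr.

0.4915 arcsec/yr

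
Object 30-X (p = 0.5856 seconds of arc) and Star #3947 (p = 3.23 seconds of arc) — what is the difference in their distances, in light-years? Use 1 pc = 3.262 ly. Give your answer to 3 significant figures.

d_A = 1/0.5856″ = 1.7077 pc; d_B = 1/3.230″ = 0.3096 pc.
|d_B − d_A| = |0.3096 − 1.7077| = 1.3981 pc = 1.3981 × 3.262 ly = 4.5606 ly.

4.56 ly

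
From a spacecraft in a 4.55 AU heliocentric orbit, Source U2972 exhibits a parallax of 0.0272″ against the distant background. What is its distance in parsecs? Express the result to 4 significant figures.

With baseline B (in AU) and parallax p (in arcsec), d = B/p parsecs.
d = 4.55 / 0.0272 = 167.28 pc.

167.3 pc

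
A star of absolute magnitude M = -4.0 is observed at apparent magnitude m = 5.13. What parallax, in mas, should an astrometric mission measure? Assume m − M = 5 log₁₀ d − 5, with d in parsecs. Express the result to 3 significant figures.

1.49 mas

m − M = 5.13 − (-4.0) = 9.13.
d = 10^((m−M)/5 + 1) = 10^2.826 = 669.88 pc.
p = 1/d = 1/669.88 = 0.0014928 arcsec = 1.4928 mas.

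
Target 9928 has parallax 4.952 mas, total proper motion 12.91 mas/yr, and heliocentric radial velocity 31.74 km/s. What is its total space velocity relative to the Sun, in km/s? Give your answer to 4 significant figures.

34.06 km/s

d = 1/p = 1/0.004952″ = 201.94 pc.
μ = 12.91 mas/yr = 0.01291 ″/yr.
v_t = 4.740 μ d = 4.740 × 0.01291 × 201.94 = 12.357 km/s.
v = √(v_r² + v_t²) = √(31.74² + 12.357²) = √1160.12 = 34.061 km/s.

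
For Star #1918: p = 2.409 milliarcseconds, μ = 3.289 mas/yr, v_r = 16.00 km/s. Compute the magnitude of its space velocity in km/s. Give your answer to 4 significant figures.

17.26 km/s

d = 1/p = 1/0.002409″ = 415.11 pc.
μ = 3.289 mas/yr = 0.003289 ″/yr.
v_t = 4.740 μ d = 4.740 × 0.003289 × 415.11 = 6.4715 km/s.
v = √(v_r² + v_t²) = √(16.00² + 6.4715²) = √297.88 = 17.259 km/s.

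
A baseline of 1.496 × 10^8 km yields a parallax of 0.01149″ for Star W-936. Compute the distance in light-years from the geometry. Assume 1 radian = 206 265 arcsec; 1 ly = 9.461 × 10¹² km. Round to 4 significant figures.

283.9 ly

θ = 0.01149″ = 0.01149/206265 = 5.5705 × 10^-8 rad.
d = B/θ = (1.496 × 10^8) / (5.5705 × 10^-8) = 2.6856 × 10^15 km = (2.6856 × 10^15) / (9.461 × 10^12) ly = 283.86 ly.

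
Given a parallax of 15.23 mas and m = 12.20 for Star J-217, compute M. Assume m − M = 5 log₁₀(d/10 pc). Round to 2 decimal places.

d = 1/p = 1/0.01523″ = 65.66 pc.
m − M = 5 log₁₀(65.66) − 5 = 9.0865 − 5 = 4.0865.
M = m − (m − M) = 12.20 − 4.0865 = 8.11.

M = 8.11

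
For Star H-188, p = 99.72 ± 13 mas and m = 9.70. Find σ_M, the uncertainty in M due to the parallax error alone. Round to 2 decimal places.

σ_M = 0.28 mag

M = m − 5 log₁₀ d + 5 = m + 5 log₁₀ p + 5, so ∂M/∂p = 5/(p ln 10).
σ_M = (5/ln 10) · (σ_p/p) = 2.1715 × 13/99.72 = 2.1715 × 0.13037 = 0.2831.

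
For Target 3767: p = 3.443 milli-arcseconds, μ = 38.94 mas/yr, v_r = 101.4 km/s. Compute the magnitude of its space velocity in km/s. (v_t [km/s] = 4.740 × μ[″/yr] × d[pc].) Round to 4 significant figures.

114.7 km/s

d = 1/p = 1/0.003443″ = 290.44 pc.
μ = 38.94 mas/yr = 0.03894 ″/yr.
v_t = 4.740 μ d = 4.740 × 0.03894 × 290.44 = 53.608 km/s.
v = √(v_r² + v_t²) = √(101.4² + 53.608²) = √13155.8 = 114.7 km/s.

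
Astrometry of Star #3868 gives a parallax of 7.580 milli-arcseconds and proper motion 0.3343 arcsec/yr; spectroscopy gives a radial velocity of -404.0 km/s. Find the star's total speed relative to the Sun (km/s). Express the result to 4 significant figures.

454.9 km/s

d = 1/p = 1/0.007580″ = 131.93 pc.
v_t = 4.740 μ d = 4.740 × 0.3343 × 131.93 = 209.05 km/s.
v = √(v_r² + v_t²) = √((-404.0)² + 209.05²) = √206918 = 454.88 km/s.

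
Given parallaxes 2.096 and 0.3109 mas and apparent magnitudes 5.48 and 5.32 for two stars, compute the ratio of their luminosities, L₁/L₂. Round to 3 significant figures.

d₁ = 1/p₁ = 1/0.002096″ = 477.1 pc; d₂ = 1/p₂ = 1/0.0003109″ = 3216.5 pc.
M₁ = m₁ − 5 log₁₀ d₁ + 5 = 5.48 − 13.3930 + 5 = -2.9130.
M₂ = 5.32 − 17.5369 + 5 = -7.2169.
L₁/L₂ = 10^(0.4(M₂ − M₁)) = 10^(0.4 × (-4.3039)) = 10^(-1.72156) = 0.018986.

L₁/L₂ = 0.0190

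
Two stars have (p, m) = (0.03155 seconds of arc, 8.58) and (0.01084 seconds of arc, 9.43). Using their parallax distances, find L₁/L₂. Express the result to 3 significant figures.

d₁ = 1/p₁ = 1/0.03155″ = 31.696 pc; d₂ = 1/p₂ = 1/0.01084″ = 92.251 pc.
M₁ = m₁ − 5 log₁₀ d₁ + 5 = 8.58 − 7.5050 + 5 = 6.0750.
M₂ = 9.43 − 9.8249 + 5 = 4.6051.
L₁/L₂ = 10^(0.4(M₂ − M₁)) = 10^(0.4 × (-1.4699)) = 10^(-0.58796) = 0.25825.

L₁/L₂ = 0.258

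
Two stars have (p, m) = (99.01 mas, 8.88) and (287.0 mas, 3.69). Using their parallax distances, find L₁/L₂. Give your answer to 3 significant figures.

d₁ = 1/p₁ = 1/0.09901″ = 10.1 pc; d₂ = 1/p₂ = 1/0.2870″ = 3.4843 pc.
M₁ = m₁ − 5 log₁₀ d₁ + 5 = 8.88 − 5.0216 + 5 = 8.8584.
M₂ = 3.69 − 2.7106 + 5 = 5.9794.
L₁/L₂ = 10^(0.4(M₂ − M₁)) = 10^(0.4 × (-2.8790)) = 10^(-1.15160) = 0.070534.

L₁/L₂ = 0.0705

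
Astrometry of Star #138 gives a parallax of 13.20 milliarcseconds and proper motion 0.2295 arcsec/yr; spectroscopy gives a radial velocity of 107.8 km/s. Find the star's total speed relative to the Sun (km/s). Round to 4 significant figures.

d = 1/p = 1/0.01320″ = 75.758 pc.
v_t = 4.740 μ d = 4.740 × 0.2295 × 75.758 = 82.412 km/s.
v = √(v_r² + v_t²) = √(107.8² + 82.412²) = √18412.6 = 135.69 km/s.

135.7 km/s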